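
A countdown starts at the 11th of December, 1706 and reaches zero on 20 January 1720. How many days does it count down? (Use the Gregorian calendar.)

Dec 11, 1706 → Dec 11, 1707: 365 days.
Dec 11, 1707 → Dec 11, 1708: 366 days (Feb 29, 1708 is in that span).
Dec 11, 1708 → Dec 11, 1709: 365 days.
Dec 11, 1709 → Dec 11, 1710: 365 days.
Dec 11, 1710 → Dec 11, 1711: 365 days.
Dec 11, 1711 → Dec 11, 1712: 366 days (Feb 29, 1712 is in that span).
Dec 11, 1712 → Dec 11, 1713: 365 days.
Dec 11, 1713 → Dec 11, 1714: 365 days.
Dec 11, 1714 → Dec 11, 1715: 365 days.
Dec 11, 1715 → Dec 11, 1716: 366 days (Feb 29, 1716 is in that span).
Dec 11, 1716 → Dec 11, 1717: 365 days.
Dec 11, 1717 → Dec 11, 1718: 365 days.
Dec 11, 1718 → Dec 11, 1719: 365 days.
Dec 11, 1719 → Jan 11, 1720: 31 days (December has 31).
Jan 11, 1720 → Jan 20, 1720: 9 days.
Total: 4788 days.

4788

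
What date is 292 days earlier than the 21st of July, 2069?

October 2, 2068

−21 → Jun 30, 2069 (end of Jun, 30 days; 271 left).
−30 → May 31, 2069 (end of May, 31 days; 241 left).
−31 → Apr 30, 2069 (end of Apr, 30 days; 210 left).
−30 → Mar 31, 2069 (end of Mar, 31 days; 180 left).
−31 → Feb 28, 2069 (end of Feb, 28 days; 149 left).
−28 → Jan 31, 2069 (end of Jan, 31 days; 121 left).
−31 → Dec 31, 2068 (end of Dec, 31 days; 90 left).
−31 → Nov 30, 2068 (end of Nov, 30 days; 59 left).
−30 → Oct 31, 2068 (end of Oct, 31 days; 29 left).
−29 → Oct 2, 2068.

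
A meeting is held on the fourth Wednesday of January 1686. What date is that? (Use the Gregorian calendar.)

January 23, 1686

January 1, 1686 is a Tuesday.
The first Wednesday is therefore January 2 (1 days later).
The fourth Wednesday is 2 + 3×7 = January 23.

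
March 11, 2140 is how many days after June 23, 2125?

Jun 23, 2125 → Jun 23, 2126: 365 days.
Jun 23, 2126 → Jun 23, 2127: 365 days.
Jun 23, 2127 → Jun 23, 2128: 366 days (Feb 29, 2128 is in that span).
Jun 23, 2128 → Jun 23, 2129: 365 days.
Jun 23, 2129 → Jun 23, 2130: 365 days.
Jun 23, 2130 → Jun 23, 2131: 365 days.
Jun 23, 2131 → Jun 23, 2132: 366 days (Feb 29, 2132 is in that span).
Jun 23, 2132 → Jun 23, 2133: 365 days.
Jun 23, 2133 → Jun 23, 2134: 365 days.
Jun 23, 2134 → Jun 23, 2135: 365 days.
Jun 23, 2135 → Jun 23, 2136: 366 days (Feb 29, 2136 is in that span).
Jun 23, 2136 → Jun 23, 2137: 365 days.
Jun 23, 2137 → Jun 23, 2138: 365 days.
Jun 23, 2138 → Jun 23, 2139: 365 days.
Jun 23, 2139 → Jul 23, 2139: 30 days (June has 30).
Jul 23, 2139 → Aug 23, 2139: 31 days (July has 31).
Aug 23, 2139 → Sep 23, 2139: 31 days (August has 31).
Sep 23, 2139 → Oct 23, 2139: 30 days (September has 30).
Oct 23, 2139 → Nov 23, 2139: 31 days (October has 31).
Nov 23, 2139 → Dec 23, 2139: 30 days (November has 30).
Dec 23, 2139 → Jan 23, 2140: 31 days (December has 31).
Jan 23, 2140 → Feb 23, 2140: 31 days (January has 31).
Feb 23, 2140 → Mar 11, 2140: 17 days.
Total: 5375 days.

5375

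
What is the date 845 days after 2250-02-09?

June 3, 2252

+365 (one year) → Feb 9, 2251 (480 left).
+365 (one year) → Feb 9, 2252 (115 left).
Feb has 29 days: +21 → Mar 1, 2252 (94 left).
Mar has 31 days: +31 → Apr 1, 2252 (63 left).
Apr has 30 days: +30 → May 1, 2252 (33 left).
May has 31 days: +31 → Jun 1, 2252 (2 left).
+2 → Jun 3, 2252.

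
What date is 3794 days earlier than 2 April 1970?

−365 (one year) → Apr 2, 1969 (3429 left).
−365 (one year) → Apr 2, 1968 (3064 left).
−366 (one year; includes Feb 29, 1968) → Apr 2, 1967 (2698 left).
−365 (one year) → Apr 2, 1966 (2333 left).
−365 (one year) → Apr 2, 1965 (1968 left).
−365 (one year) → Apr 2, 1964 (1603 left).
−366 (one year; includes Feb 29, 1964) → Apr 2, 1963 (1237 left).
−365 (one year) → Apr 2, 1962 (872 left).
−365 (one year) → Apr 2, 1961 (507 left).
−365 (one year) → Apr 2, 1960 (142 left).
−2 → Mar 31, 1960 (end of Mar, 31 days; 140 left).
−31 → Feb 29, 1960 (end of Feb, 29 days; 109 left).
−29 → Jan 31, 1960 (end of Jan, 31 days; 80 left).
−31 → Dec 31, 1959 (end of Dec, 31 days; 49 left).
−31 → Nov 30, 1959 (end of Nov, 30 days; 18 left).
−18 → Nov 12, 1959.

November 12, 1959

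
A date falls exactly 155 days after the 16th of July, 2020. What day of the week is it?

First find the weekday of Jul 16, 2020. Doomsday rule: the anchor day for the 2000s is Tuesday. For year 20: 20÷12 = 1 r 8, and 8÷4 = 2, so 1+8+2 = 11.
Tuesday + 11 ≡ Saturday — that's 2020's doomsday.
In July the doomsday date is Jul 11.
Jul 16 is 5 days after Jul 11; 5 mod 7 = 5, so Saturday + 5 = Thursday.
155 mod 7 = 1, so 155 days after a Thursday is Thursday + 1 = Friday.

Friday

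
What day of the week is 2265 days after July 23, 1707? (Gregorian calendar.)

Wednesday

Jul 23, 1707 is a Saturday.
2265 mod 7 = 4, so 2265 days after a Saturday is Saturday + 4 = Wednesday.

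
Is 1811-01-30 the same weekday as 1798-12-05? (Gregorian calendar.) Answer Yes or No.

From Dec 5, 1798 to Jan 30, 1811 is 4438 days.
4438 mod 7 = 0, so they are the same weekday.
(Dec 5, 1798 is a Wednesday; Jan 30, 1811 is a Wednesday.)

Yes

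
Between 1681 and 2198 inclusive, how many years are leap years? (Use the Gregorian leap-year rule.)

Multiples of 4 in [1681,2198]: 129.
Of those, multiples of 100: 5 (not leap unless ÷400).
Multiples of 400: 1.
Leap years = 129 − 5 + 1 = 125.

125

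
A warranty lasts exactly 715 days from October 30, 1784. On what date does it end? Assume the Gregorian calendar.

October 15, 1786

+365 (one year) → Oct 30, 1785 (350 left).
Oct has 31 days: +2 → Nov 1, 1785 (348 left).
Nov has 30 days: +30 → Dec 1, 1785 (318 left).
Dec has 31 days: +31 → Jan 1, 1786 (287 left).
Jan has 31 days: +31 → Feb 1, 1786 (256 left).
Feb has 28 days: +28 → Mar 1, 1786 (228 left).
Mar has 31 days: +31 → Apr 1, 1786 (197 left).
Apr has 30 days: +30 → May 1, 1786 (167 left).
May has 31 days: +31 → Jun 1, 1786 (136 left).
Jun has 30 days: +30 → Jul 1, 1786 (106 left).
Jul has 31 days: +31 → Aug 1, 1786 (75 left).
Aug has 31 days: +31 → Sep 1, 1786 (44 left).
Sep has 30 days: +30 → Oct 1, 1786 (14 left).
+14 → Oct 15, 1786.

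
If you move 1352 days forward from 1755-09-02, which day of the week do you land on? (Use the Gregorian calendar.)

Wednesday

First find the weekday of Sep 2, 1755. Doomsday rule: the anchor day for the 1700s is Sunday. For year 55: 55÷12 = 4 r 7, and 7÷4 = 1, so 4+7+1 = 12.
Sunday + 12 ≡ Friday — that's 1755's doomsday.
In September the doomsday date is Sep 5.
Sep 2 is 3 days before Sep 5; 3 mod 7 = 3, so Friday − 3 = Tuesday.
1352 mod 7 = 1, so 1352 days after a Tuesday is Tuesday + 1 = Wednesday.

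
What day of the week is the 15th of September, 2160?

Doomsday rule: the anchor day for the 2100s is Sunday. For year 60: 60÷12 = 5 r 0, and 0÷4 = 0, so 5+0+0 = 5.
Sunday + 5 ≡ Friday — that's 2160's doomsday.
In September the doomsday date is Sep 5.
Sep 15 is 10 days after Sep 5; 10 mod 7 = 3, so Friday + 3 = Monday.

Monday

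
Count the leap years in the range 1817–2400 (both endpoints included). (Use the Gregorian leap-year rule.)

Multiples of 4 in [1817,2400]: 146.
Of those, multiples of 100: 6 (not leap unless ÷400).
Multiples of 400: 2.
Leap years = 146 − 6 + 2 = 142.

142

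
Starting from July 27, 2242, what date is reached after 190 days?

February 2, 2243

Jul has 31 days: +5 → Aug 1, 2242 (185 left).
Aug has 31 days: +31 → Sep 1, 2242 (154 left).
Sep has 30 days: +30 → Oct 1, 2242 (124 left).
Oct has 31 days: +31 → Nov 1, 2242 (93 left).
Nov has 30 days: +30 → Dec 1, 2242 (63 left).
Dec has 31 days: +31 → Jan 1, 2243 (32 left).
Jan has 31 days: +31 → Feb 1, 2243 (1 left).
+1 → Feb 2, 2243.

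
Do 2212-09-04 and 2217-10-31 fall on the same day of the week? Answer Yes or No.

From Sep 4, 2212 to Oct 31, 2217 is 1883 days.
1883 mod 7 = 0, so they are the same weekday.
(Sep 4, 2212 is a Friday; Oct 31, 2217 is a Friday.)

Yes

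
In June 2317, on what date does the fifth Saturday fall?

June 30, 2317

June 1, 2317 is a Friday.
The first Saturday is therefore June 2 (1 days later).
The fifth Saturday is 2 + 4×7 = June 30.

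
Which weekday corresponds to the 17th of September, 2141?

Doomsday rule: the anchor day for the 2100s is Sunday. For year 41: 41÷12 = 3 r 5, and 5÷4 = 1, so 3+5+1 = 9.
Sunday + 9 ≡ Tuesday — that's 2141's doomsday.
In September the doomsday date is Sep 5.
Sep 17 is 12 days after Sep 5; 12 mod 7 = 5, so Tuesday + 5 = Sunday.

Sunday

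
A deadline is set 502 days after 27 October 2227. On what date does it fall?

+366 (one year; includes Feb 29, 2228) → Oct 27, 2228 (136 left).
Oct has 31 days: +5 → Nov 1, 2228 (131 left).
Nov has 30 days: +30 → Dec 1, 2228 (101 left).
Dec has 31 days: +31 → Jan 1, 2229 (70 left).
Jan has 31 days: +31 → Feb 1, 2229 (39 left).
Feb has 28 days: +28 → Mar 1, 2229 (11 left).
+11 → Mar 12, 2229.

March 12, 2229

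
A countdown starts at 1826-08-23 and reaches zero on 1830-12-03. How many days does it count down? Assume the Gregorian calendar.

1563

Aug 23, 1826 → Aug 23, 1827: 365 days.
Aug 23, 1827 → Aug 23, 1828: 366 days (Feb 29, 1828 is in that span).
Aug 23, 1828 → Aug 23, 1829: 365 days.
Aug 23, 1829 → Aug 23, 1830: 365 days.
Aug 23, 1830 → Sep 23, 1830: 31 days (August has 31).
Sep 23, 1830 → Oct 23, 1830: 30 days (September has 30).
Oct 23, 1830 → Nov 23, 1830: 31 days (October has 31).
Nov 23, 1830 → Dec 3, 1830: 10 days.
Total: 1563 days.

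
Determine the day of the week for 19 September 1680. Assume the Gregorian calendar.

Doomsday rule: the anchor day for the 1600s is Tuesday. For year 80: 80÷12 = 6 r 8, and 8÷4 = 2, so 6+8+2 = 16.
Tuesday + 16 ≡ Thursday — that's 1680's doomsday.
In September the doomsday date is Sep 5.
Sep 19 is 14 days after Sep 5; 14 mod 7 = 0, so Thursday + 0 = Thursday.

Thursday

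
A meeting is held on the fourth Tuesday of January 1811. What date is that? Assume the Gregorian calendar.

January 1, 1811 is a Tuesday.
The first Tuesday is therefore January 1 (same day).
The fourth Tuesday is 1 + 3×7 = January 22.

January 22, 1811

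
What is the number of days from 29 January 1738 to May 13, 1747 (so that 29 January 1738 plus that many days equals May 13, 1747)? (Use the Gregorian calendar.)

3391

Jan 29, 1738 → Jan 29, 1739: 365 days.
Jan 29, 1739 → Jan 29, 1740: 365 days.
Jan 29, 1740 → Jan 29, 1741: 366 days (Feb 29, 1740 is in that span).
Jan 29, 1741 → Jan 29, 1742: 365 days.
Jan 29, 1742 → Jan 29, 1743: 365 days.
Jan 29, 1743 → Jan 29, 1744: 365 days.
Jan 29, 1744 → Jan 29, 1745: 366 days (Feb 29, 1744 is in that span).
Jan 29, 1745 → Jan 29, 1746: 365 days.
Jan 29, 1746 → Jan 29, 1747: 365 days.
Jan 29, 1747 → Feb 28, 1747: 30 days (January has 31).
Feb 28, 1747 → Mar 28, 1747: 28 days (February has 28).
Mar 28, 1747 → Apr 28, 1747: 31 days (March has 31).
Apr 28, 1747 → May 13, 1747: 15 days.
Total: 3391 days.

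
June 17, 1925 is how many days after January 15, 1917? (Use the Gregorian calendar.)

Jan 15, 1917 → Jan 15, 1918: 365 days.
Jan 15, 1918 → Jan 15, 1919: 365 days.
Jan 15, 1919 → Jan 15, 1920: 365 days.
Jan 15, 1920 → Jan 15, 1921: 366 days (Feb 29, 1920 is in that span).
Jan 15, 1921 → Jan 15, 1922: 365 days.
Jan 15, 1922 → Jan 15, 1923: 365 days.
Jan 15, 1923 → Jan 15, 1924: 365 days.
Jan 15, 1924 → Jan 15, 1925: 366 days (Feb 29, 1924 is in that span).
Jan 15, 1925 → Feb 15, 1925: 31 days (January has 31).
Feb 15, 1925 → Mar 15, 1925: 28 days (February has 28).
Mar 15, 1925 → Apr 15, 1925: 31 days (March has 31).
Apr 15, 1925 → May 15, 1925: 30 days (April has 30).
May 15, 1925 → Jun 15, 1925: 31 days (May has 31).
Jun 15, 1925 → Jun 17, 1925: 2 days.
Total: 3075 days.

3075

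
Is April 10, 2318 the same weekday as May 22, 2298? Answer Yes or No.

From May 22, 2298 to Apr 10, 2318 is 7262 days.
7262 mod 7 = 3, so they are different weekdays.
(May 22, 2298 is a Sunday; Apr 10, 2318 is a Wednesday.)

No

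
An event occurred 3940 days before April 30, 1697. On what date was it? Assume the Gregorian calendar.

July 17, 1686

−365 (one year) → Apr 30, 1696 (3575 left).
−366 (one year; includes Feb 29, 1696) → Apr 30, 1695 (3209 left).
−365 (one year) → Apr 30, 1694 (2844 left).
−365 (one year) → Apr 30, 1693 (2479 left).
−365 (one year) → Apr 30, 1692 (2114 left).
−366 (one year; includes Feb 29, 1692) → Apr 30, 1691 (1748 left).
−365 (one year) → Apr 30, 1690 (1383 left).
−365 (one year) → Apr 30, 1689 (1018 left).
−365 (one year) → Apr 30, 1688 (653 left).
−366 (one year; includes Feb 29, 1688) → Apr 30, 1687 (287 left).
−30 → Mar 31, 1687 (end of Mar, 31 days; 257 left).
−31 → Feb 28, 1687 (end of Feb, 28 days; 226 left).
−28 → Jan 31, 1687 (end of Jan, 31 days; 198 left).
−31 → Dec 31, 1686 (end of Dec, 31 days; 167 left).
−31 → Nov 30, 1686 (end of Nov, 30 days; 136 left).
−30 → Oct 31, 1686 (end of Oct, 31 days; 106 left).
−31 → Sep 30, 1686 (end of Sep, 30 days; 75 left).
−30 → Aug 31, 1686 (end of Aug, 31 days; 45 left).
−31 → Jul 31, 1686 (end of Jul, 31 days; 14 left).
−14 → Jul 17, 1686.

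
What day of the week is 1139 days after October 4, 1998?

Oct 4, 1998 is a Sunday.
1139 mod 7 = 5, so 1139 days after a Sunday is Sunday + 5 = Friday.

Friday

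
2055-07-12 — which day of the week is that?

Monday

Doomsday rule: the anchor day for the 2000s is Tuesday. For year 55: 55÷12 = 4 r 7, and 7÷4 = 1, so 4+7+1 = 12.
Tuesday + 12 ≡ Sunday — that's 2055's doomsday.
In July the doomsday date is Jul 11.
Jul 12 is 1 day after Jul 11; 1 mod 7 = 1, so Sunday + 1 = Monday.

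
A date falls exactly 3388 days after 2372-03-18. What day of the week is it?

First find the weekday of Mar 18, 2372. Doomsday rule: the anchor day for the 2300s is Wednesday. For year 72: 72÷12 = 6 r 0, and 0÷4 = 0, so 6+0+0 = 6.
Wednesday + 6 ≡ Tuesday — that's 2372's doomsday.
In March the doomsday date is Mar 14.
Mar 18 is 4 days after Mar 14; 4 mod 7 = 4, so Tuesday + 4 = Saturday.
3388 mod 7 = 0, so 3388 days after a Saturday is Saturday + 0 = Saturday.

Saturday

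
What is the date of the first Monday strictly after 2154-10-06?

October 7, 2154

Oct 6, 2154 is a Sunday.
From Sunday to the next Monday is 1 day.
Oct 6, 2154 + 1 = Oct 7, 2154.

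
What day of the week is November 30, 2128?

Doomsday rule: the anchor day for the 2100s is Sunday. For year 28: 28÷12 = 2 r 4, and 4÷4 = 1, so 2+4+1 = 7.
Sunday + 7 ≡ Sunday — that's 2128's doomsday.
In November the doomsday date is Nov 7.
Nov 30 is 23 days after Nov 7; 23 mod 7 = 2, so Sunday + 2 = Tuesday.

Tuesday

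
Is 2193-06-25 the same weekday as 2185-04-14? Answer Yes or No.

From Apr 14, 2185 to Jun 25, 2193 is 2994 days.
2994 mod 7 = 5, so they are different weekdays.
(Apr 14, 2185 is a Thursday; Jun 25, 2193 is a Tuesday.)

No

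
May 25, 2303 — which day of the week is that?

Monday

Doomsday rule: the anchor day for the 2300s is Wednesday. For year 03: 3÷12 = 0 r 3, and 3÷4 = 0, so 0+3+0 = 3.
Wednesday + 3 ≡ Saturday — that's 2303's doomsday.
In May the doomsday date is May 9.
May 25 is 16 days after May 9; 16 mod 7 = 2, so Saturday + 2 = Monday.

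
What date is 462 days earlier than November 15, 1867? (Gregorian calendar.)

−365 (one year) → Nov 15, 1866 (97 left).
−15 → Oct 31, 1866 (end of Oct, 31 days; 82 left).
−31 → Sep 30, 1866 (end of Sep, 30 days; 51 left).
−30 → Aug 31, 1866 (end of Aug, 31 days; 21 left).
−21 → Aug 10, 1866.

August 10, 1866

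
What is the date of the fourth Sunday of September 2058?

September 22, 2058

September 1, 2058 is a Sunday.
The first Sunday is therefore September 1 (same day).
The fourth Sunday is 1 + 3×7 = September 22.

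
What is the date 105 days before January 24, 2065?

−24 → Dec 31, 2064 (end of Dec, 31 days; 81 left).
−31 → Nov 30, 2064 (end of Nov, 30 days; 50 left).
−30 → Oct 31, 2064 (end of Oct, 31 days; 20 left).
−20 → Oct 11, 2064.

October 11, 2064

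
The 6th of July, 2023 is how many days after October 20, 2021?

624

Oct 20, 2021 → Oct 20, 2022: 365 days.
Oct 20, 2022 → Nov 20, 2022: 31 days (October has 31).
Nov 20, 2022 → Dec 20, 2022: 30 days (November has 30).
Dec 20, 2022 → Jan 20, 2023: 31 days (December has 31).
Jan 20, 2023 → Feb 20, 2023: 31 days (January has 31).
Feb 20, 2023 → Mar 20, 2023: 28 days (February has 28).
Mar 20, 2023 → Apr 20, 2023: 31 days (March has 31).
Apr 20, 2023 → May 20, 2023: 30 days (April has 30).
May 20, 2023 → Jun 20, 2023: 31 days (May has 31).
Jun 20, 2023 → Jul 6, 2023: 16 days.
Total: 624 days.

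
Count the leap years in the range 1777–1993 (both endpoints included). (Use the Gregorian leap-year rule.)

52

Multiples of 4 in [1777,1993]: 54.
Of those, multiples of 100: 2 (not leap unless ÷400).
Multiples of 400: 0.
Leap years = 54 − 2 + 0 = 52.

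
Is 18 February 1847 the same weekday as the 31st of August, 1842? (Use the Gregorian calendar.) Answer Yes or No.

From Aug 31, 1842 to Feb 18, 1847 is 1632 days.
1632 mod 7 = 1, so they are different weekdays.
(Aug 31, 1842 is a Wednesday; Feb 18, 1847 is a Thursday.)

No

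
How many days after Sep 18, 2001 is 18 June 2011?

Sep 18, 2001 → Sep 18, 2002: 365 days.
Sep 18, 2002 → Sep 18, 2003: 365 days.
Sep 18, 2003 → Sep 18, 2004: 366 days (Feb 29, 2004 is in that span).
Sep 18, 2004 → Sep 18, 2005: 365 days.
Sep 18, 2005 → Sep 18, 2006: 365 days.
Sep 18, 2006 → Sep 18, 2007: 365 days.
Sep 18, 2007 → Sep 18, 2008: 366 days (Feb 29, 2008 is in that span).
Sep 18, 2008 → Sep 18, 2009: 365 days.
Sep 18, 2009 → Sep 18, 2010: 365 days.
Sep 18, 2010 → Oct 18, 2010: 30 days (September has 30).
Oct 18, 2010 → Nov 18, 2010: 31 days (October has 31).
Nov 18, 2010 → Dec 18, 2010: 30 days (November has 30).
Dec 18, 2010 → Jan 18, 2011: 31 days (December has 31).
Jan 18, 2011 → Feb 18, 2011: 31 days (January has 31).
Feb 18, 2011 → Mar 18, 2011: 28 days (February has 28).
Mar 18, 2011 → Apr 18, 2011: 31 days (March has 31).
Apr 18, 2011 → May 18, 2011: 30 days (April has 30).
May 18, 2011 → Jun 18, 2011: 31 days.
Total: 3560 days.

3560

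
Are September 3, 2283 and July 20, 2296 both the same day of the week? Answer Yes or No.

Yes

From Sep 3, 2283 to Jul 20, 2296 is 4704 days.
4704 mod 7 = 0, so they are the same weekday.
(Sep 3, 2283 is a Monday; Jul 20, 2296 is a Monday.)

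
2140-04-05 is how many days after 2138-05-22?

May 22, 2138 → May 22, 2139: 365 days.
May 22, 2139 → Jun 22, 2139: 31 days (May has 31).
Jun 22, 2139 → Jul 22, 2139: 30 days (June has 30).
Jul 22, 2139 → Aug 22, 2139: 31 days (July has 31).
Aug 22, 2139 → Sep 22, 2139: 31 days (August has 31).
Sep 22, 2139 → Oct 22, 2139: 30 days (September has 30).
Oct 22, 2139 → Nov 22, 2139: 31 days (October has 31).
Nov 22, 2139 → Dec 22, 2139: 30 days (November has 30).
Dec 22, 2139 → Jan 22, 2140: 31 days (December has 31).
Jan 22, 2140 → Feb 22, 2140: 31 days (January has 31).
Feb 22, 2140 → Mar 22, 2140: 29 days (February has 29).
Mar 22, 2140 → Apr 5, 2140: 14 days.
Total: 684 days.

684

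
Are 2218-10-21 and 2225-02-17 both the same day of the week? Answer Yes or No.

From Oct 21, 2218 to Feb 17, 2225 is 2311 days.
2311 mod 7 = 1, so they are different weekdays.
(Oct 21, 2218 is a Wednesday; Feb 17, 2225 is a Thursday.)

No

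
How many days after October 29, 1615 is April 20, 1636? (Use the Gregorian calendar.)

7479

Oct 29, 1615 → Oct 29, 1616: 366 days (Feb 29, 1616 is in that span).
Oct 29, 1616 → Oct 29, 1617: 365 days.
Oct 29, 1617 → Oct 29, 1618: 365 days.
Oct 29, 1618 → Oct 29, 1619: 365 days.
Oct 29, 1619 → Oct 29, 1620: 366 days (Feb 29, 1620 is in that span).
Oct 29, 1620 → Oct 29, 1621: 365 days.
Oct 29, 1621 → Oct 29, 1622: 365 days.
Oct 29, 1622 → Oct 29, 1623: 365 days.
Oct 29, 1623 → Oct 29, 1624: 366 days (Feb 29, 1624 is in that span).
Oct 29, 1624 → Oct 29, 1625: 365 days.
Oct 29, 1625 → Oct 29, 1626: 365 days.
Oct 29, 1626 → Oct 29, 1627: 365 days.
Oct 29, 1627 → Oct 29, 1628: 366 days (Feb 29, 1628 is in that span).
Oct 29, 1628 → Oct 29, 1629: 365 days.
Oct 29, 1629 → Oct 29, 1630: 365 days.
Oct 29, 1630 → Oct 29, 1631: 365 days.
Oct 29, 1631 → Oct 29, 1632: 366 days (Feb 29, 1632 is in that span).
Oct 29, 1632 → Oct 29, 1633: 365 days.
Oct 29, 1633 → Oct 29, 1634: 365 days.
Oct 29, 1634 → Oct 29, 1635: 365 days.
Oct 29, 1635 → Nov 29, 1635: 31 days (October has 31).
Nov 29, 1635 → Dec 29, 1635: 30 days (November has 30).
Dec 29, 1635 → Jan 29, 1636: 31 days (December has 31).
Jan 29, 1636 → Feb 29, 1636: 31 days (January has 31).
Feb 29, 1636 → Mar 29, 1636: 29 days (February has 29).
Mar 29, 1636 → Apr 20, 1636: 22 days.
Total: 7479 days.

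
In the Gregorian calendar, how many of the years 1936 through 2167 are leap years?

57

Multiples of 4 in [1936,2167]: 58.
Of those, multiples of 100: 2 (not leap unless ÷400).
Multiples of 400: 1.
Leap years = 58 − 2 + 1 = 57.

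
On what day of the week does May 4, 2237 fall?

Doomsday rule: the anchor day for the 2200s is Friday. For year 37: 37÷12 = 3 r 1, and 1÷4 = 0, so 3+1+0 = 4.
Friday + 4 ≡ Tuesday — that's 2237's doomsday.
In May the doomsday date is May 9.
May 4 is 5 days before May 9; 5 mod 7 = 5, so Tuesday − 5 = Thursday.

Thursday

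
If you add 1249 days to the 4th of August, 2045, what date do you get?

+365 (one year) → Aug 4, 2046 (884 left).
+365 (one year) → Aug 4, 2047 (519 left).
+366 (one year; includes Feb 29, 2048) → Aug 4, 2048 (153 left).
Aug has 31 days: +28 → Sep 1, 2048 (125 left).
Sep has 30 days: +30 → Oct 1, 2048 (95 left).
Oct has 31 days: +31 → Nov 1, 2048 (64 left).
Nov has 30 days: +30 → Dec 1, 2048 (34 left).
Dec has 31 days: +31 → Jan 1, 2049 (3 left).
+3 → Jan 4, 2049.

January 4, 2049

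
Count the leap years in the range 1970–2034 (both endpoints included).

Multiples of 4 in [1970,2034]: 16.
Of those, multiples of 100: 1 (not leap unless ÷400).
Multiples of 400: 1.
Leap years = 16 − 1 + 1 = 16.

16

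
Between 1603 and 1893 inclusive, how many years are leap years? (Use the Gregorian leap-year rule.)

Multiples of 4 in [1603,1893]: 73.
Of those, multiples of 100: 2 (not leap unless ÷400).
Multiples of 400: 0.
Leap years = 73 − 2 + 0 = 71.

71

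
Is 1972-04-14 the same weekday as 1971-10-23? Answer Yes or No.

From Oct 23, 1971 to Apr 14, 1972 is 174 days.
174 mod 7 = 6, so they are different weekdays.
(Oct 23, 1971 is a Saturday; Apr 14, 1972 is a Friday.)

No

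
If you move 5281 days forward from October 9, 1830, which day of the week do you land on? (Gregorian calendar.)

Tuesday

First find the weekday of Oct 9, 1830. Doomsday rule: the anchor day for the 1800s is Friday. For year 30: 30÷12 = 2 r 6, and 6÷4 = 1, so 2+6+1 = 9.
Friday + 9 ≡ Sunday — that's 1830's doomsday.
In October the doomsday date is Oct 10.
Oct 9 is 1 day before Oct 10; 1 mod 7 = 1, so Sunday − 1 = Saturday.
5281 mod 7 = 3, so 5281 days after a Saturday is Saturday + 3 = Tuesday.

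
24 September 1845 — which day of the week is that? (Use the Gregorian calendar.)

Doomsday rule: the anchor day for the 1800s is Friday. For year 45: 45÷12 = 3 r 9, and 9÷4 = 2, so 3+9+2 = 14.
Friday + 14 ≡ Friday — that's 1845's doomsday.
In September the doomsday date is Sep 5.
Sep 24 is 19 days after Sep 5; 19 mod 7 = 5, so Friday + 5 = Wednesday.

Wednesday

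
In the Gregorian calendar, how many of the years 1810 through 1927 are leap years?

Multiples of 4 in [1810,1927]: 29.
Of those, multiples of 100: 1 (not leap unless ÷400).
Multiples of 400: 0.
Leap years = 29 − 1 + 0 = 28.

28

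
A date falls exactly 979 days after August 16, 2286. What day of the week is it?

Sunday

First find the weekday of Aug 16, 2286. Doomsday rule: the anchor day for the 2200s is Friday. For year 86: 86÷12 = 7 r 2, and 2÷4 = 0, so 7+2+0 = 9.
Friday + 9 ≡ Sunday — that's 2286's doomsday.
In August the doomsday date is Aug 8.
Aug 16 is 8 days after Aug 8; 8 mod 7 = 1, so Sunday + 1 = Monday.
979 mod 7 = 6, so 979 days after a Monday is Monday + 6 = Sunday.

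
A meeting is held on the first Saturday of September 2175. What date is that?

September 1, 2175 is a Friday.
The first Saturday is therefore September 2 (1 days later).

September 2, 2175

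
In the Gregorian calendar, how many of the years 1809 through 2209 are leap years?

Multiples of 4 in [1809,2209]: 100.
Of those, multiples of 100: 4 (not leap unless ÷400).
Multiples of 400: 1.
Leap years = 100 − 4 + 1 = 97.

97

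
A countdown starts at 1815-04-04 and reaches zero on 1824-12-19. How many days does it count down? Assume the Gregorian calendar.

3547

Apr 4, 1815 → Apr 4, 1816: 366 days (Feb 29, 1816 is in that span).
Apr 4, 1816 → Apr 4, 1817: 365 days.
Apr 4, 1817 → Apr 4, 1818: 365 days.
Apr 4, 1818 → Apr 4, 1819: 365 days.
Apr 4, 1819 → Apr 4, 1820: 366 days (Feb 29, 1820 is in that span).
Apr 4, 1820 → Apr 4, 1821: 365 days.
Apr 4, 1821 → Apr 4, 1822: 365 days.
Apr 4, 1822 → Apr 4, 1823: 365 days.
Apr 4, 1823 → Apr 4, 1824: 366 days (Feb 29, 1824 is in that span).
Apr 4, 1824 → May 4, 1824: 30 days (April has 30).
May 4, 1824 → Jun 4, 1824: 31 days (May has 31).
Jun 4, 1824 → Jul 4, 1824: 30 days (June has 30).
Jul 4, 1824 → Aug 4, 1824: 31 days (July has 31).
Aug 4, 1824 → Sep 4, 1824: 31 days (August has 31).
Sep 4, 1824 → Oct 4, 1824: 30 days (September has 30).
Oct 4, 1824 → Nov 4, 1824: 31 days (October has 31).
Nov 4, 1824 → Dec 4, 1824: 30 days (November has 30).
Dec 4, 1824 → Dec 19, 1824: 15 days.
Total: 3547 days.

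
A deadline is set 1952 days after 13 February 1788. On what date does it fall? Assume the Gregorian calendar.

June 18, 1793

+366 (one year; includes Feb 29, 1788) → Feb 13, 1789 (1586 left).
+365 (one year) → Feb 13, 1790 (1221 left).
+365 (one year) → Feb 13, 1791 (856 left).
+365 (one year) → Feb 13, 1792 (491 left).
+366 (one year; includes Feb 29, 1792) → Feb 13, 1793 (125 left).
Feb has 28 days: +16 → Mar 1, 1793 (109 left).
Mar has 31 days: +31 → Apr 1, 1793 (78 left).
Apr has 30 days: +30 → May 1, 1793 (48 left).
May has 31 days: +31 → Jun 1, 1793 (17 left).
+17 → Jun 18, 1793.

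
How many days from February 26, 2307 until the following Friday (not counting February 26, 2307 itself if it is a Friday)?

3

Feb 26, 2307 is a Tuesday.
From Tuesday to the next Friday is 3 days.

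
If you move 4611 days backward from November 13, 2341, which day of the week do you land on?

Saturday

Nov 13, 2341 is a Thursday.
4611 mod 7 = 5, so 4611 days before a Thursday is Thursday − 5 = Saturday.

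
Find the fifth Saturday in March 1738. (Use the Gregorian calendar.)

March 29, 1738

March 1, 1738 is a Saturday.
The first Saturday is therefore March 1 (same day).
The fifth Saturday is 1 + 4×7 = March 29.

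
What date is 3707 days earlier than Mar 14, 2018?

January 19, 2008

−365 (one year) → Mar 14, 2017 (3342 left).
−365 (one year) → Mar 14, 2016 (2977 left).
−366 (one year; includes Feb 29, 2016) → Mar 14, 2015 (2611 left).
−365 (one year) → Mar 14, 2014 (2246 left).
−365 (one year) → Mar 14, 2013 (1881 left).
−365 (one year) → Mar 14, 2012 (1516 left).
−366 (one year; includes Feb 29, 2012) → Mar 14, 2011 (1150 left).
−365 (one year) → Mar 14, 2010 (785 left).
−365 (one year) → Mar 14, 2009 (420 left).
−365 (one year) → Mar 14, 2008 (55 left).
−14 → Feb 29, 2008 (end of Feb, 29 days; 41 left).
−29 → Jan 31, 2008 (end of Jan, 31 days; 12 left).
−12 → Jan 19, 2008.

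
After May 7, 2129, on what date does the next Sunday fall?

May 8, 2129

May 7, 2129 is a Saturday.
From Saturday to the next Sunday is 1 day.
May 7, 2129 + 1 = May 8, 2129.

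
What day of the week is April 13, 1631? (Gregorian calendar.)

Doomsday rule: the anchor day for the 1600s is Tuesday. For year 31: 31÷12 = 2 r 7, and 7÷4 = 1, so 2+7+1 = 10.
Tuesday + 10 ≡ Friday — that's 1631's doomsday.
In April the doomsday date is Apr 4.
Apr 13 is 9 days after Apr 4; 9 mod 7 = 2, so Friday + 2 = Sunday.

Sunday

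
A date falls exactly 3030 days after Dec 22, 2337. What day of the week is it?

Tuesday

Dec 22, 2337 is a Wednesday.
3030 mod 7 = 6, so 3030 days after a Wednesday is Wednesday + 6 = Tuesday.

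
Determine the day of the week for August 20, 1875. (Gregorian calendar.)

Friday

Doomsday rule: the anchor day for the 1800s is Friday. For year 75: 75÷12 = 6 r 3, and 3÷4 = 0, so 6+3+0 = 9.
Friday + 9 ≡ Sunday — that's 1875's doomsday.
In August the doomsday date is Aug 8.
Aug 20 is 12 days after Aug 8; 12 mod 7 = 5, so Sunday + 5 = Friday.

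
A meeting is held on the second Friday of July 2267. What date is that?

July 1, 2267 is a Monday.
The first Friday is therefore July 5 (4 days later).
The second Friday is 5 + 1×7 = July 12.

July 12, 2267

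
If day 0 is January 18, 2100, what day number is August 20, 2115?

5692

Jan 18, 2100 → Jan 18, 2101: 365 days.
Jan 18, 2101 → Jan 18, 2102: 365 days.
Jan 18, 2102 → Jan 18, 2103: 365 days.
Jan 18, 2103 → Jan 18, 2104: 365 days.
Jan 18, 2104 → Jan 18, 2105: 366 days (Feb 29, 2104 is in that span).
Jan 18, 2105 → Jan 18, 2106: 365 days.
Jan 18, 2106 → Jan 18, 2107: 365 days.
Jan 18, 2107 → Jan 18, 2108: 365 days.
Jan 18, 2108 → Jan 18, 2109: 366 days (Feb 29, 2108 is in that span).
Jan 18, 2109 → Jan 18, 2110: 365 days.
Jan 18, 2110 → Jan 18, 2111: 365 days.
Jan 18, 2111 → Jan 18, 2112: 365 days.
Jan 18, 2112 → Jan 18, 2113: 366 days (Feb 29, 2112 is in that span).
Jan 18, 2113 → Jan 18, 2114: 365 days.
Jan 18, 2114 → Jan 18, 2115: 365 days.
Jan 18, 2115 → Feb 18, 2115: 31 days (January has 31).
Feb 18, 2115 → Mar 18, 2115: 28 days (February has 28).
Mar 18, 2115 → Apr 18, 2115: 31 days (March has 31).
Apr 18, 2115 → May 18, 2115: 30 days (April has 30).
May 18, 2115 → Jun 18, 2115: 31 days (May has 31).
Jun 18, 2115 → Jul 18, 2115: 30 days (June has 30).
Jul 18, 2115 → Aug 18, 2115: 31 days (July has 31).
Aug 18, 2115 → Aug 20, 2115: 2 days.
Total: 5692 days.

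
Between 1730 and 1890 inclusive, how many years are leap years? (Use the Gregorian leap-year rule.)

Multiples of 4 in [1730,1890]: 40.
Of those, multiples of 100: 1 (not leap unless ÷400).
Multiples of 400: 0.
Leap years = 40 − 1 + 0 = 39.

39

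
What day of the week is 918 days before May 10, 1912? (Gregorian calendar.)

Thursday

First find the weekday of May 10, 1912. Doomsday rule: the anchor day for the 1900s is Wednesday. For year 12: 12÷12 = 1 r 0, and 0÷4 = 0, so 1+0+0 = 1.
Wednesday + 1 ≡ Thursday — that's 1912's doomsday.
In May the doomsday date is May 9.
May 10 is 1 day after May 9; 1 mod 7 = 1, so Thursday + 1 = Friday.
918 mod 7 = 1, so 918 days before a Friday is Friday − 1 = Thursday.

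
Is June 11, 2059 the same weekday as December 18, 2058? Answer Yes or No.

Yes

From Dec 18, 2058 to Jun 11, 2059 is 175 days.
175 mod 7 = 0, so they are the same weekday.
(Dec 18, 2058 is a Wednesday; Jun 11, 2059 is a Wednesday.)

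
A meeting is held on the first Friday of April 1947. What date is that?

April 1, 1947 is a Tuesday.
The first Friday is therefore April 4 (3 days later).

April 4, 1947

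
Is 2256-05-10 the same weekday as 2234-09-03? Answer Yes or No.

No

From Sep 3, 2234 to May 10, 2256 is 7920 days.
7920 mod 7 = 3, so they are different weekdays.
(Sep 3, 2234 is a Wednesday; May 10, 2256 is a Saturday.)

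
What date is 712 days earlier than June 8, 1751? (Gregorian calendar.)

June 26, 1749

−365 (one year) → Jun 8, 1750 (347 left).
−8 → May 31, 1750 (end of May, 31 days; 339 left).
−31 → Apr 30, 1750 (end of Apr, 30 days; 308 left).
−30 → Mar 31, 1750 (end of Mar, 31 days; 278 left).
−31 → Feb 28, 1750 (end of Feb, 28 days; 247 left).
−28 → Jan 31, 1750 (end of Jan, 31 days; 219 left).
−31 → Dec 31, 1749 (end of Dec, 31 days; 188 left).
−31 → Nov 30, 1749 (end of Nov, 30 days; 157 left).
−30 → Oct 31, 1749 (end of Oct, 31 days; 127 left).
−31 → Sep 30, 1749 (end of Sep, 30 days; 96 left).
−30 → Aug 31, 1749 (end of Aug, 31 days; 66 left).
−31 → Jul 31, 1749 (end of Jul, 31 days; 35 left).
−31 → Jun 30, 1749 (end of Jun, 30 days; 4 left).
−4 → Jun 26, 1749.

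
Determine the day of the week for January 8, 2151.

Doomsday rule: the anchor day for the 2100s is Sunday. For year 51: 51÷12 = 4 r 3, and 3÷4 = 0, so 4+3+0 = 7.
Sunday + 7 ≡ Sunday — that's 2151's doomsday.
In January the doomsday date is Jan 3 (2151 is not a leap year).
Jan 8 is 5 days after Jan 3; 5 mod 7 = 5, so Sunday + 5 = Friday.

Friday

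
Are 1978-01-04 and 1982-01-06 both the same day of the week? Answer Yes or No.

From Jan 4, 1978 to Jan 6, 1982 is 1463 days.
1463 mod 7 = 0, so they are the same weekday.
(Jan 4, 1978 is a Wednesday; Jan 6, 1982 is a Wednesday.)

Yes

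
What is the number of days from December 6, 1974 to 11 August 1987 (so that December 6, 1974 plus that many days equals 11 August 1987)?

Dec 6, 1974 → Dec 6, 1975: 365 days.
Dec 6, 1975 → Dec 6, 1976: 366 days (Feb 29, 1976 is in that span).
Dec 6, 1976 → Dec 6, 1977: 365 days.
Dec 6, 1977 → Dec 6, 1978: 365 days.
Dec 6, 1978 → Dec 6, 1979: 365 days.
Dec 6, 1979 → Dec 6, 1980: 366 days (Feb 29, 1980 is in that span).
Dec 6, 1980 → Dec 6, 1981: 365 days.
Dec 6, 1981 → Dec 6, 1982: 365 days.
Dec 6, 1982 → Dec 6, 1983: 365 days.
Dec 6, 1983 → Dec 6, 1984: 366 days (Feb 29, 1984 is in that span).
Dec 6, 1984 → Dec 6, 1985: 365 days.
Dec 6, 1985 → Dec 6, 1986: 365 days.
Dec 6, 1986 → Jan 6, 1987: 31 days (December has 31).
Jan 6, 1987 → Feb 6, 1987: 31 days (January has 31).
Feb 6, 1987 → Mar 6, 1987: 28 days (February has 28).
Mar 6, 1987 → Apr 6, 1987: 31 days (March has 31).
Apr 6, 1987 → May 6, 1987: 30 days (April has 30).
May 6, 1987 → Jun 6, 1987: 31 days (May has 31).
Jun 6, 1987 → Jul 6, 1987: 30 days (June has 30).
Jul 6, 1987 → Aug 6, 1987: 31 days (July has 31).
Aug 6, 1987 → Aug 11, 1987: 5 days.
Total: 4631 days.

4631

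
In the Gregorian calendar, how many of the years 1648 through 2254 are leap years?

Multiples of 4 in [1648,2254]: 152.
Of those, multiples of 100: 6 (not leap unless ÷400).
Multiples of 400: 1.
Leap years = 152 − 6 + 1 = 147.

147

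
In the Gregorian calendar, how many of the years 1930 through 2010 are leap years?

20

Multiples of 4 in [1930,2010]: 20.
Of those, multiples of 100: 1 (not leap unless ÷400).
Multiples of 400: 1.
Leap years = 20 − 1 + 1 = 20.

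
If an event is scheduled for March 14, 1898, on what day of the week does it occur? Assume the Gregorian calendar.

Monday

Doomsday rule: the anchor day for the 1800s is Friday. For year 98: 98÷12 = 8 r 2, and 2÷4 = 0, so 8+2+0 = 10.
Friday + 10 ≡ Monday — that's 1898's doomsday.
In March the doomsday date is Mar 14.
Mar 14 is the doomsday itself: Monday.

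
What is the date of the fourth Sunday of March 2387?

March 22, 2387

March 1, 2387 is a Sunday.
The first Sunday is therefore March 1 (same day).
The fourth Sunday is 1 + 3×7 = March 22.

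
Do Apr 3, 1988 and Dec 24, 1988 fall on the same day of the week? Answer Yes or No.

From Apr 3, 1988 to Dec 24, 1988 is 265 days.
265 mod 7 = 6, so they are different weekdays.
(Apr 3, 1988 is a Sunday; Dec 24, 1988 is a Saturday.)

No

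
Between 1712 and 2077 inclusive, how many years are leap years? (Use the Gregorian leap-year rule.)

90

Multiples of 4 in [1712,2077]: 92.
Of those, multiples of 100: 3 (not leap unless ÷400).
Multiples of 400: 1.
Leap years = 92 − 3 + 1 = 90.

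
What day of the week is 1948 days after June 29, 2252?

Jun 29, 2252 is a Tuesday.
1948 mod 7 = 2, so 1948 days after a Tuesday is Tuesday + 2 = Thursday.

Thursday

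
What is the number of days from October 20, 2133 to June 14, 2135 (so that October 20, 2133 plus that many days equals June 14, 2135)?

Oct 20, 2133 → Oct 20, 2134: 365 days.
Oct 20, 2134 → Nov 20, 2134: 31 days (October has 31).
Nov 20, 2134 → Dec 20, 2134: 30 days (November has 30).
Dec 20, 2134 → Jan 20, 2135: 31 days (December has 31).
Jan 20, 2135 → Feb 20, 2135: 31 days (January has 31).
Feb 20, 2135 → Mar 20, 2135: 28 days (February has 28).
Mar 20, 2135 → Apr 20, 2135: 31 days (March has 31).
Apr 20, 2135 → May 20, 2135: 30 days (April has 30).
May 20, 2135 → Jun 14, 2135: 25 days.
Total: 602 days.

602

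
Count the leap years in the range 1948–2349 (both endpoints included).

Multiples of 4 in [1948,2349]: 101.
Of those, multiples of 100: 4 (not leap unless ÷400).
Multiples of 400: 1.
Leap years = 101 − 4 + 1 = 98.

98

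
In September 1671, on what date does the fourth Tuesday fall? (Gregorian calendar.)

September 1, 1671 is a Tuesday.
The first Tuesday is therefore September 1 (same day).
The fourth Tuesday is 1 + 3×7 = September 22.

September 22, 1671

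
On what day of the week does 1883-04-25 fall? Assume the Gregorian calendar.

January 1, 1883 is a Monday.
Jan 1, 1883 → Feb 1, 1883: 31 days (January has 31).
Feb 1, 1883 → Mar 1, 1883: 28 days (February has 28).
Mar 1, 1883 → Apr 1, 1883: 31 days (March has 31).
Apr 1, 1883 → Apr 25, 1883: 24 days.
Total: 114 days.
114 mod 7 = 2, so Monday + 2 = Wednesday.

Wednesday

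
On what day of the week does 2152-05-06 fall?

Doomsday rule: the anchor day for the 2100s is Sunday. For year 52: 52÷12 = 4 r 4, and 4÷4 = 1, so 4+4+1 = 9.
Sunday + 9 ≡ Tuesday — that's 2152's doomsday.
In May the doomsday date is May 9.
May 6 is 3 days before May 9; 3 mod 7 = 3, so Tuesday − 3 = Saturday.

Saturday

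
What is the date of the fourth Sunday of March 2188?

March 1, 2188 is a Saturday.
The first Sunday is therefore March 2 (1 days later).
The fourth Sunday is 2 + 3×7 = March 23.

March 23, 2188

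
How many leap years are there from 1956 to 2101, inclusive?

Multiples of 4 in [1956,2101]: 37.
Of those, multiples of 100: 2 (not leap unless ÷400).
Multiples of 400: 1.
Leap years = 37 − 2 + 1 = 36.

36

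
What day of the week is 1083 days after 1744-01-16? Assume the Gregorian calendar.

Jan 16, 1744 is a Thursday.
1083 mod 7 = 5, so 1083 days after a Thursday is Thursday + 5 = Tuesday.

Tuesday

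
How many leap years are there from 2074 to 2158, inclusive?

Multiples of 4 in [2074,2158]: 21.
Of those, multiples of 100: 1 (not leap unless ÷400).
Multiples of 400: 0.
Leap years = 21 − 1 + 0 = 20.

20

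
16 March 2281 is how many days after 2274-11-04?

2324

Nov 4, 2274 → Nov 4, 2275: 365 days.
Nov 4, 2275 → Nov 4, 2276: 366 days (Feb 29, 2276 is in that span).
Nov 4, 2276 → Nov 4, 2277: 365 days.
Nov 4, 2277 → Nov 4, 2278: 365 days.
Nov 4, 2278 → Nov 4, 2279: 365 days.
Nov 4, 2279 → Nov 4, 2280: 366 days (Feb 29, 2280 is in that span).
Nov 4, 2280 → Dec 4, 2280: 30 days (November has 30).
Dec 4, 2280 → Jan 4, 2281: 31 days (December has 31).
Jan 4, 2281 → Feb 4, 2281: 31 days (January has 31).
Feb 4, 2281 → Mar 4, 2281: 28 days (February has 28).
Mar 4, 2281 → Mar 16, 2281: 12 days.
Total: 2324 days.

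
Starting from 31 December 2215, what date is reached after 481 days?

+366 (one year; includes Feb 29, 2216) → Dec 31, 2216 (115 left).
Dec has 31 days: +1 → Jan 1, 2217 (114 left).
Jan has 31 days: +31 → Feb 1, 2217 (83 left).
Feb has 28 days: +28 → Mar 1, 2217 (55 left).
Mar has 31 days: +31 → Apr 1, 2217 (24 left).
+24 → Apr 25, 2217.

April 25, 2217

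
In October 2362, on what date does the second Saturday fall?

October 1, 2362 is a Monday.
The first Saturday is therefore October 6 (5 days later).
The second Saturday is 6 + 1×7 = October 13.

October 13, 2362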